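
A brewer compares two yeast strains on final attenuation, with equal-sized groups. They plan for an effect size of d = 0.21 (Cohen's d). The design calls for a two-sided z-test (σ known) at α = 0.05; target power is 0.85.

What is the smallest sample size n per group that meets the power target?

n = 408 per group

Set Φ(δ − 1.960) = 0.85; then δ − 1.960 = Φ⁻¹(0.85) = 1.036, giving δ = 2.996.
(The Φ(−δ − z_{α/2}) term is vanishingly small for δ > 0 and is dropped in the standard sample-size formula.)
δ = d·√(n/2) ⇒ n = 2(δ/d)² = 2 × (2.996 / 0.21)² = 407.18.
Round up to the next whole unit.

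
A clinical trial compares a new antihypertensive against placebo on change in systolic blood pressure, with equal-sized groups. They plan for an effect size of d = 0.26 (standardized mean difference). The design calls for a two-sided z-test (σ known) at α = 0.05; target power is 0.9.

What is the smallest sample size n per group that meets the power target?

For power 0.9 need Φ(δ − z_{0.025}) = 0.9, so δ = z_{0.025} + z_{0.10} = 1.960 + 1.282 = 3.242.
(For δ > 0 the lower-tail rejection region contributes negligibly to power, so the one-term inversion is standard.)
δ = d·√(n/2) ⇒ n = 2(δ/d)² = 2 × (3.242 / 0.26)² = 310.87.
Round up to the next whole unit.

n = 311 per group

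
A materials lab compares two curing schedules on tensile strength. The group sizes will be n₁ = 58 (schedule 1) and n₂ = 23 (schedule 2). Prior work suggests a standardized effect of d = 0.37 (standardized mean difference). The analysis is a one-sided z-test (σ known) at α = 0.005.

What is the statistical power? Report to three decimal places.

Noncentrality parameter: δ = d / √(1/n₁ + 1/n₂) = 0.37 / √(1/58 + 1/23) = 1.5015
Critical value for a one-sided test at α = 0.005: z_α = 2.576.
Power = Φ(δ − 2.576) = Φ(-1.074) = 0.1413.

Power ≈ 0.141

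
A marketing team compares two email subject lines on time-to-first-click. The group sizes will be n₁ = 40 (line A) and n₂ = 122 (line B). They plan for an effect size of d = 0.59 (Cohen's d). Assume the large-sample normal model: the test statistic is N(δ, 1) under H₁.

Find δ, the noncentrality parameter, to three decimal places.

δ = d / √(1/n₁ + 1/n₂) = 0.59 / √(1/40 + 1/122) = 3.2382

δ ≈ 3.238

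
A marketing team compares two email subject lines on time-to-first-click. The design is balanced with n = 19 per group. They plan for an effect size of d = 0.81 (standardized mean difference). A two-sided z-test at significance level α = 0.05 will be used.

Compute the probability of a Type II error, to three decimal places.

Noncentrality parameter: δ = d·√(n/2) = 0.81 × √(19/2) = 2.4966
Two-sided α = 0.05 → critical value z_{0.025} = 1.960.
Power = Φ(δ − 1.960) + Φ(−δ − 1.960) = Φ(0.537) + Φ(-4.457) = 0.7042 + 0.0000 = 0.7042.
Type II error: β = 1 − power = 1 − 0.7042 = 0.2958.

β ≈ 0.296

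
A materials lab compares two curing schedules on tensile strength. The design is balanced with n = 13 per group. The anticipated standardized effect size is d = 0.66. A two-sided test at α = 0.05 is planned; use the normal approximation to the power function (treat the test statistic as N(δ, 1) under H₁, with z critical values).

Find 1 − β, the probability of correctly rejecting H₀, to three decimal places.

Noncentrality parameter: δ = d·√(n/2) = 0.66 × √(13/2) = 1.6827
Two-sided α = 0.05 → critical value z_{0.025} = 1.960.
Power = Φ(δ − 1.960) + Φ(−δ − 1.960) = Φ(-0.277) + Φ(-3.643) = 0.3908 + 0.0001 = 0.3909.

Power ≈ 0.391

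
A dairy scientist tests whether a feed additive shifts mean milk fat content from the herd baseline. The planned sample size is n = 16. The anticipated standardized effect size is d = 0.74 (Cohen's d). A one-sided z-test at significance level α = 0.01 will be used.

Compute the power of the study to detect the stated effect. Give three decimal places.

Power ≈ 0.737

Noncentrality parameter: δ = d·√n = 0.74 × √16 = 2.9600
One-sided α = 0.01 → critical value z_{0.01} = 2.326.
Power = Φ(δ − 2.326) = Φ(0.634) = 0.7368.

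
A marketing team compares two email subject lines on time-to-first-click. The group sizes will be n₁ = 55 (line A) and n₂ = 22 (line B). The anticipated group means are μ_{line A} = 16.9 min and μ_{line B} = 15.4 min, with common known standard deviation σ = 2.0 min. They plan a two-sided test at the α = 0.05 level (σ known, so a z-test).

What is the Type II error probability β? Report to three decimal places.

Standardized effect: d = |μ_{line A} − μ_{line B}| / σ = |16.9 − 15.4| / 2.0 = 0.7500
Noncentrality parameter: δ = d / √(1/n₁ + 1/n₂) = 0.7500 / √(1/55 + 1/22) = 2.9731
Critical value for a two-sided test at α = 0.05: z_{α/2} = 1.960.
Power = Φ(δ − 1.960) + Φ(−δ − 1.960) = Φ(1.013) + Φ(-4.933) = 0.8445 + 0.0000 = 0.8445.
Type II error: β = 1 − power = 1 − 0.8445 = 0.1555.

β ≈ 0.155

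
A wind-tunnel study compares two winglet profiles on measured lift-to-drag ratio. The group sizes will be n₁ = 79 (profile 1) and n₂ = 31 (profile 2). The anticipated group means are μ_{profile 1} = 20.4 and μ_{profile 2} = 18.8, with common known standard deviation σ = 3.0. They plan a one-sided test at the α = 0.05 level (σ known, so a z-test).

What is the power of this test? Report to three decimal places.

Power ≈ 0.808

Standardized effect: d = |μ_{profile 1} − μ_{profile 2}| / σ = |20.4 − 18.8| / 3.0 = 0.5333
Noncentrality parameter: δ = d / √(1/n₁ + 1/n₂) = 0.5333 / √(1/79 + 1/31) = 2.5165
One-sided α = 0.05 → critical value z_{0.05} = 1.645.
Power = Φ(δ − 1.645) = Φ(0.872) = 0.8083.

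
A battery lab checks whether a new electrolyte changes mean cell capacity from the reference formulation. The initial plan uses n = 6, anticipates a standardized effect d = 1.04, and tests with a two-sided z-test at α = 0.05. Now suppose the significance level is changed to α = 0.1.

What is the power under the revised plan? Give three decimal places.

δ = d·√n = 1.04 × √6 = 2.5475 (unchanged). New critical value: z_{0.05} = 1.645.
Revised power = Φ(δ − 1.645) + Φ(−δ − 1.645) = Φ(0.903) + Φ(-4.192) = 0.8166 + 0.0000 = 0.8166.

Power ≈ 0.817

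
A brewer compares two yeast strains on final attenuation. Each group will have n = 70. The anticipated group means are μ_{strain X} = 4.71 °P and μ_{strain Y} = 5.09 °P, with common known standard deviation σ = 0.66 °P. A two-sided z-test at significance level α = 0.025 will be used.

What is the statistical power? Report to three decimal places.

Power ≈ 0.878

Standardized effect: d = |μ_{strain X} − μ_{strain Y}| / σ = |4.71 − 5.09| / 0.66 = 0.5758
Noncentrality parameter: δ = d·√(n/2) = 0.5758 × √(70/2) = 3.4062
Two-sided α = 0.025 → critical value z_{0.0125} = 2.241.
Power = Φ(δ − 2.241) + Φ(−δ − 2.241) = Φ(1.165) + Φ(-5.648) = 0.8780 + 0.0000 = 0.8780.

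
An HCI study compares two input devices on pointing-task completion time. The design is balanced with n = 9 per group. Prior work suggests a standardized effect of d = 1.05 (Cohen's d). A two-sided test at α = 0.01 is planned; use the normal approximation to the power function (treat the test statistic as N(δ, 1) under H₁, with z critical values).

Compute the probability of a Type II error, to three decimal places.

β ≈ 0.636

Noncentrality parameter: λ = d·√(n/2) = 1.05 × √(9/2) = 2.2274
Critical value for a two-sided test at α = 0.01: z_{α/2} = 2.576.
Power = Φ(λ − 2.576) + Φ(−λ − 2.576) = Φ(-0.348) + Φ(-4.803) = 0.3638 + 0.0000 = 0.3638.
Type II error: β = 1 − power = 1 − 0.3638 = 0.6362.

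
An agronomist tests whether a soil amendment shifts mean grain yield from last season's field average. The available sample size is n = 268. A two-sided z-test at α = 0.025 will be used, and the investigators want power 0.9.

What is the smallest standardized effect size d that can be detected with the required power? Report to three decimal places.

d ≈ 0.215

Need Φ(δ − 2.241) = 0.9, so δ = 2.241 + 1.282 = 3.523.
(The second rejection-region term Φ(−δ − z_{α/2}) is negligible and dropped.)
δ = d·√n ⇒ d = δ/√n = 3.523/√268 = 0.2152.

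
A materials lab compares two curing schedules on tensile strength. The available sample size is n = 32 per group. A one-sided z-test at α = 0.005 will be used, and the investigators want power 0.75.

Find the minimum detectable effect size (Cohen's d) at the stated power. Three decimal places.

Need Φ(δ − 2.576) = 0.75, so δ = 2.576 + 0.674 = 3.250.
δ = d·√(n/2) ⇒ d = δ/√(n/2) = 3.250/√(32/2) = 0.8126.

d ≈ 0.813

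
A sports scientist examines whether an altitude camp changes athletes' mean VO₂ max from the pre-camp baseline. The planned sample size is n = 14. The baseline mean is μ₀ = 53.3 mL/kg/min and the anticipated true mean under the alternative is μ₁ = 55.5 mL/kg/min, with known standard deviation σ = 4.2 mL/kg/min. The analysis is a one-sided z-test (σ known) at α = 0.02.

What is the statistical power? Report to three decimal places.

Power ≈ 0.463

Standardized effect: d = |μ₁ − μ₀| / σ = |55.5 − 53.3| / 4.2 = 0.5238
Noncentrality parameter: δ = d·√n = 0.5238 × √14 = 1.9599
One-sided α = 0.02 → critical value z_{0.02} = 2.054.
Power = P(Z > 2.054 − δ) = Φ(-0.094) = 0.4626.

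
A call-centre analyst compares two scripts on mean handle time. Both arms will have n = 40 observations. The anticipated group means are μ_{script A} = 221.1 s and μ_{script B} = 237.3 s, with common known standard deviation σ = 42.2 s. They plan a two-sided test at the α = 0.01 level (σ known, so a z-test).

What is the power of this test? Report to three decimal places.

Standardized effect: d = |μ_{script A} − μ_{script B}| / σ = |221.1 − 237.3| / 42.2 = 0.3839
Noncentrality parameter: δ = d·√(n/2) = 0.3839 × √(40/2) = 1.7168
Two-sided α = 0.01 → critical value z_{0.005} = 2.576.
Power = Φ(δ − 2.576) + Φ(−δ − 2.576) = Φ(-0.859) + Φ(-4.293) = 0.1952 + 0.0000 = 0.1952.

Power ≈ 0.195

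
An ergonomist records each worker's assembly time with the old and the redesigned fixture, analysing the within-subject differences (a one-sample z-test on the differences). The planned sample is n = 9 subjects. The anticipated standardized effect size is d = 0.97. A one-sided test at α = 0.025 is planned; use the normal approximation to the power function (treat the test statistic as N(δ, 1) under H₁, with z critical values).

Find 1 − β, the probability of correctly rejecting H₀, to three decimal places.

Power ≈ 0.829

Noncentrality parameter: δ = d·√n = 0.97 × √9 = 2.9100
One-sided α = 0.025 → critical value z_{0.025} = 1.960.
Power = Φ(δ − 1.960) = Φ(0.950) = 0.8290.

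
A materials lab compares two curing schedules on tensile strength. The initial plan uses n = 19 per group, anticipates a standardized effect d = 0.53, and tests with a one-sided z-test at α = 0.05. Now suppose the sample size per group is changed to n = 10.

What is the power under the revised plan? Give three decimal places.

Power ≈ 0.323

With n = 10 per group: δ = d·√(n/2) = 0.53 × √(10/2) = 1.1851. Critical value z_{0.05} = 1.645.
Revised power = P(Z > 1.645 − δ) = Φ(-0.460) = 0.3229.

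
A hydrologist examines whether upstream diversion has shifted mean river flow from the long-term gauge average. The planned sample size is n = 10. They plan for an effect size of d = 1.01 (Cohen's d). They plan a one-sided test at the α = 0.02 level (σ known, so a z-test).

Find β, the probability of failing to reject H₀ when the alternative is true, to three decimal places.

Noncentrality parameter: δ = d·√n = 1.01 × √10 = 3.1939
One-sided α = 0.02 → critical value z_{0.02} = 2.054.
Power = P(Z > 2.054 − δ) = Φ(1.140) = 0.8729.
Type II error: β = 1 − power = 1 − 0.8729 = 0.1271.

β ≈ 0.127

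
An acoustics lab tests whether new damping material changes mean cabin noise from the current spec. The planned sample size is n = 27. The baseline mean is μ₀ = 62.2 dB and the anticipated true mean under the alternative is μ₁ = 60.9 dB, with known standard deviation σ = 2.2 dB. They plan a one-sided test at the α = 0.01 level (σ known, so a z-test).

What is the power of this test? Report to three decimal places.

Power ≈ 0.772

Standardized effect: d = |μ₁ − μ₀| / σ = |60.9 − 62.2| / 2.2 = 0.5909
Noncentrality parameter: δ = d·√n = 0.5909 × √27 = 3.0705
One-sided α = 0.01 → critical value z_{0.01} = 2.326.
Power = P(Z > 2.326 − δ) = Φ(0.744) = 0.7716.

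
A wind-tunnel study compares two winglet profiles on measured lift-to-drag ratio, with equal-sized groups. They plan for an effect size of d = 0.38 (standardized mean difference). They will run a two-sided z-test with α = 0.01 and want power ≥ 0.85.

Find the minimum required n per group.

Set Φ(δ − 2.576) = 0.85; then δ − 2.576 = Φ⁻¹(0.85) = 1.036, giving δ = 3.612.
(The Φ(−δ − z_{α/2}) term is vanishingly small for δ > 0 and is dropped in the standard sample-size formula.)
δ = d·√(n/2) ⇒ n = 2(δ/d)² = 2 × (3.612 / 0.38)² = 180.73.
Round up to the next whole unit.

n = 181 per group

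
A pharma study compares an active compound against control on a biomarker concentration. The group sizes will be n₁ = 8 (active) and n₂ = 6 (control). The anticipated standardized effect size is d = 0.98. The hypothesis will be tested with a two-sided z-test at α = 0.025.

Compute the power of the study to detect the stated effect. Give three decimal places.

Power ≈ 0.335

Noncentrality parameter: δ = d / √(1/n₁ + 1/n₂) = 0.98 / √(1/8 + 1/6) = 1.8146
Two-sided α = 0.025 → critical value z_{0.0125} = 2.241.
Power = Φ(δ − 2.241) + Φ(−δ − 2.241) = Φ(-0.427) + Φ(-4.056) = 0.3348 + 0.0000 = 0.3348.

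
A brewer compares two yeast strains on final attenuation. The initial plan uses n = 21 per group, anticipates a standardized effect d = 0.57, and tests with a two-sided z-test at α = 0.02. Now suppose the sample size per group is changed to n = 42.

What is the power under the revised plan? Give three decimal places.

With n = 42 per group: δ = d·√(n/2) = 0.57 × √(42/2) = 2.6121. Critical value z_{0.01} = 2.326.
Revised power = Φ(δ − 2.326) + Φ(−δ − 2.326) = Φ(0.286) + Φ(-4.938) = 0.6125 + 0.0000 = 0.6125.

Power ≈ 0.612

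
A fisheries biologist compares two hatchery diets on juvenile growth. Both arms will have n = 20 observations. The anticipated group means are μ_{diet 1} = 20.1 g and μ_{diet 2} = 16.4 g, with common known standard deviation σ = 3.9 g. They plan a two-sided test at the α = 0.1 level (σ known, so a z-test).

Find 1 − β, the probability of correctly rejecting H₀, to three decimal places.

Standardized effect: d = |μ_{diet 1} − μ_{diet 2}| / σ = |20.1 − 16.4| / 3.9 = 0.9487
Noncentrality parameter: δ = d·√(n/2) = 0.9487 × √(20/2) = 3.0001
Critical value for a two-sided test at α = 0.1: z_{α/2} = 1.645.
Power = Φ(δ − 1.645) + Φ(−δ − 1.645) = Φ(1.355) + Φ(-4.645) = 0.9123 + 0.0000 = 0.9123.

Power ≈ 0.912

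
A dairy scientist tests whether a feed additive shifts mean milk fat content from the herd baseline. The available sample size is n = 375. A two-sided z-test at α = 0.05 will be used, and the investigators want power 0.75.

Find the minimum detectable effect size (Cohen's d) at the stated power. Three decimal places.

d ≈ 0.136

Need Φ(δ − 1.960) = 0.75, so δ = 1.960 + 0.674 = 2.634.
(The second rejection-region term Φ(−δ − z_{α/2}) is negligible and dropped.)
δ = d·√n ⇒ d = δ/√n = 2.634/√375 = 0.1360.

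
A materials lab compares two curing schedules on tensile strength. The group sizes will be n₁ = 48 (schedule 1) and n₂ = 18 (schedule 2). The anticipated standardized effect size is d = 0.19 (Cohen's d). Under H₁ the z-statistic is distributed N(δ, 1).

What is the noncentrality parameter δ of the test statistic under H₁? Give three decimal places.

δ ≈ 0.687

The noncentrality parameter scales effect size by the design's sample-size factor: δ = d / √(1/n₁ + 1/n₂) = 0.19 / √(1/48 + 1/18) = 0.6874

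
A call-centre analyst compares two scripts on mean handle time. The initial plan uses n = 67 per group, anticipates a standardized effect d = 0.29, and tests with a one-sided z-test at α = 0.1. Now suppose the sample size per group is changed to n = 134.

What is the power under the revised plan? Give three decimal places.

With n = 134 per group: δ = d·√(n/2) = 0.29 × √(134/2) = 2.3738. Critical value z_{0.1} = 1.282.
Revised power = Φ(δ − 1.282) = Φ(1.092) = 0.8626.

Power ≈ 0.863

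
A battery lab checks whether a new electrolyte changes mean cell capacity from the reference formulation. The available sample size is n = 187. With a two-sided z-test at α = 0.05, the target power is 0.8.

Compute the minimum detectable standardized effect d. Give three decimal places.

Required noncentrality: δ = z_{0.025} + z_{0.20} = 1.960 + 0.842 = 2.802.
(Lower-tail contribution to power is negligible for δ > 0.)
δ = d·√n ⇒ d = δ/√n = 2.802/√187 = 0.2049.

d ≈ 0.205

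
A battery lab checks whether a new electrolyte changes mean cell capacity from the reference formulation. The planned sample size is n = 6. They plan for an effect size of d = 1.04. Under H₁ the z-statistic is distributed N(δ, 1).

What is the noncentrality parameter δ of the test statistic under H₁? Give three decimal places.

δ ≈ 2.547

δ = d·√n = 1.04 × √6 = 2.5475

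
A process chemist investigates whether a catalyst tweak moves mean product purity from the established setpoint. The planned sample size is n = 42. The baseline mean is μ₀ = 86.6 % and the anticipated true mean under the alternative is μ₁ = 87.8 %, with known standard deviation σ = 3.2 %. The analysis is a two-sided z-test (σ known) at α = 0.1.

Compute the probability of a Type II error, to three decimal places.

Standardized effect: d = |μ₁ − μ₀| / σ = |87.8 − 86.6| / 3.2 = 0.3750
Noncentrality parameter: λ = d·√n = 0.3750 × √42 = 2.4303
Two-sided α = 0.1 → critical value z_{0.05} = 1.645.
Power = Φ(λ − 1.645) + Φ(−λ − 1.645) = Φ(0.785) + Φ(-4.075) = 0.7839 + 0.0000 = 0.7839.
Type II error: β = 1 − power = 1 − 0.7839 = 0.2161.

β ≈ 0.216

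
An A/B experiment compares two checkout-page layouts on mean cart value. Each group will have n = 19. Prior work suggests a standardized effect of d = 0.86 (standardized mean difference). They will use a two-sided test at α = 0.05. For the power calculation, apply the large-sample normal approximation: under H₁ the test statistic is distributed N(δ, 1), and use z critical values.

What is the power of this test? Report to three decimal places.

Power ≈ 0.755

Noncentrality parameter: δ = d·√(n/2) = 0.86 × √(19/2) = 2.6507
Critical value for a two-sided test at α = 0.05: z_{α/2} = 1.960.
Power = Φ(δ − 1.960) + Φ(−δ − 1.960) = Φ(0.691) + Φ(-4.611) = 0.7551 + 0.0000 = 0.7551.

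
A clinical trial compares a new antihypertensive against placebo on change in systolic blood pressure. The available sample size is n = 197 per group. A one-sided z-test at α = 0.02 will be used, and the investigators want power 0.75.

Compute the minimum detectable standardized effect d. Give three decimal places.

d ≈ 0.275

Need Φ(δ − 2.054) = 0.75, so δ = 2.054 + 0.674 = 2.728.
δ = d·√(n/2) ⇒ d = δ/√(n/2) = 2.728/√(197/2) = 0.2749.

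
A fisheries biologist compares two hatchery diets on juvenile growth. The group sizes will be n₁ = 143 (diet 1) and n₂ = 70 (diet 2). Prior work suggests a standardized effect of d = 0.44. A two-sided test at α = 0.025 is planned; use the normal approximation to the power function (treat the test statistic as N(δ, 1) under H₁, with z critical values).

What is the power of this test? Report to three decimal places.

Noncentrality parameter: δ = d / √(1/n₁ + 1/n₂) = 0.44 / √(1/143 + 1/70) = 3.0163
Two-sided α = 0.025 → critical value z_{0.0125} = 2.241.
Power = Φ(δ − 2.241) + Φ(−δ − 2.241) = Φ(0.775) + Φ(-5.258) = 0.7808 + 0.0000 = 0.7808.

Power ≈ 0.781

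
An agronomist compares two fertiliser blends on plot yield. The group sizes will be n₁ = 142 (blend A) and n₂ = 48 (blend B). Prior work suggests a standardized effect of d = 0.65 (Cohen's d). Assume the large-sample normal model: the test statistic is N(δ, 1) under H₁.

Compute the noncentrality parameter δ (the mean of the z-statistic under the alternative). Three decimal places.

δ = d / √(1/n₁ + 1/n₂) = 0.65 / √(1/142 + 1/48) = 3.8932

δ ≈ 3.893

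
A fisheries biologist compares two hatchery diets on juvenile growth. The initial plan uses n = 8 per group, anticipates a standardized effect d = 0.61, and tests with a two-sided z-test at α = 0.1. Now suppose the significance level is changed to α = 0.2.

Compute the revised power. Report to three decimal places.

Power ≈ 0.482

δ = d·√(n/2) = 0.61 × √(8/2) = 1.2200 (unchanged). New critical value: z_{0.1} = 1.282.
Revised power = Φ(δ − 1.282) + Φ(−δ − 1.282) = Φ(-0.062) + Φ(-2.502) = 0.4755 + 0.0062 = 0.4816.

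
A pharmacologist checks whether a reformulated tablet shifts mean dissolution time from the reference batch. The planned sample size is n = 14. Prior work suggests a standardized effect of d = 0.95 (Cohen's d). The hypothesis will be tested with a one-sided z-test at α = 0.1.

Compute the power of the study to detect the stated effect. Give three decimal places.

Noncentrality parameter: λ = d·√n = 0.95 × √14 = 3.5546
One-sided α = 0.1 → critical value z_{0.1} = 1.282.
Power = Φ(λ − 1.282) = Φ(2.273) = 0.9885.

Power ≈ 0.988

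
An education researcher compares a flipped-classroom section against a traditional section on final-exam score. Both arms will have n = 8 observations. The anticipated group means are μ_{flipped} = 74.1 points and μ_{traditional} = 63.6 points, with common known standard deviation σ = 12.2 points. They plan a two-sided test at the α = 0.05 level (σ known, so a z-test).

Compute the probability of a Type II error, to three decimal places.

Standardized effect: d = |μ_{flipped} − μ_{traditional}| / σ = |74.1 − 63.6| / 12.2 = 0.8607
Noncentrality parameter: δ = d·√(n/2) = 0.8607 × √(8/2) = 1.7213
Two-sided α = 0.05 → critical value z_{0.025} = 1.960.
Power = Φ(δ − 1.960) + Φ(−δ − 1.960) = Φ(-0.239) + Φ(-3.681) = 0.4057 + 0.0001 = 0.4058.
Type II error: β = 1 − power = 1 − 0.4058 = 0.5942.

β ≈ 0.594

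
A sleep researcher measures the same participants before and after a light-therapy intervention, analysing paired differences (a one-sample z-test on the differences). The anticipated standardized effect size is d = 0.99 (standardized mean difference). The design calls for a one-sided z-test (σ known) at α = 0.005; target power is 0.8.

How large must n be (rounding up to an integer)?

n = 12

Set Φ(δ − 2.576) = 0.8; then δ − 2.576 = Φ⁻¹(0.8) = 0.842, giving δ = 3.417.
δ = d·√n ⇒ n = (δ/d)² = (3.417 / 0.99)² = 11.92.
Round up to the next whole unit.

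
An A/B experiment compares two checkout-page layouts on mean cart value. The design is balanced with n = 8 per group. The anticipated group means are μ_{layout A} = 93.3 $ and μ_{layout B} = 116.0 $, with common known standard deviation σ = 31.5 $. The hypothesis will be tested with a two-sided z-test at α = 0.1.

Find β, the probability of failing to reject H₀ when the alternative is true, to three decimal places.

Standardized effect: d = |μ_{layout A} − μ_{layout B}| / σ = |93.3 − 116.0| / 31.5 = 0.7206
Noncentrality parameter: δ = d·√(n/2) = 0.7206 × √(8/2) = 1.4413
Critical value for a two-sided test at α = 0.1: z_{α/2} = 1.645.
Power = Φ(δ − 1.645) + Φ(−δ − 1.645) = Φ(-0.204) + Φ(-3.086) = 0.4193 + 0.0010 = 0.4204.
Type II error: β = 1 − power = 1 − 0.4204 = 0.5796.

β ≈ 0.580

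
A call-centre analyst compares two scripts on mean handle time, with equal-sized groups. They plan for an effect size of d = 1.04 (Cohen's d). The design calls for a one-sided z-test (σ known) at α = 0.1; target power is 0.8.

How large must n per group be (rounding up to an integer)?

For power 0.8 need Φ(δ − z_{0.1}) = 0.8, so δ = z_{0.1} + z_{0.20} = 1.282 + 0.842 = 2.123.
δ = d·√(n/2) ⇒ n = 2(δ/d)² = 2 × (2.123 / 1.04)² = 8.34.
Rounding up, n = 9 per group.

n = 9 per group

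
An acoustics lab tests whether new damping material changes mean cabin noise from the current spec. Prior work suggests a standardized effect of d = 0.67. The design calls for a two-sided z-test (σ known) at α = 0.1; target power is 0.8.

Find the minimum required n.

n = 14

For power 0.8 need Φ(δ − z_{0.05}) = 0.8, so δ = z_{0.05} + z_{0.20} = 1.645 + 0.842 = 2.486.
(Ignoring the negligible lower-tail rejection probability gives the usual closed-form inversion.)
δ = d·√n ⇒ n = (δ/d)² = (2.486 / 0.67)² = 13.77.
Round up to the next whole unit.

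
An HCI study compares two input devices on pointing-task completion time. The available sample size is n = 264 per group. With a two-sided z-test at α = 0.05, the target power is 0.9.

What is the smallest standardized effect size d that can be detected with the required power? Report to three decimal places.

Required noncentrality: δ = z_{0.025} + z_{0.10} = 1.960 + 1.282 = 3.242.
(Lower-tail contribution to power is negligible for δ > 0.)
δ = d·√(n/2) ⇒ d = δ/√(n/2) = 3.242/√(264/2) = 0.2821.

d ≈ 0.282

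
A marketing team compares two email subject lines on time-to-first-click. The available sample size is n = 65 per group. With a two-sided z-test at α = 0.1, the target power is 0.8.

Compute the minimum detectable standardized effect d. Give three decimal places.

d ≈ 0.436

Required noncentrality: δ = z_{0.05} + z_{0.20} = 1.645 + 0.842 = 2.486.
(Lower-tail contribution to power is negligible for δ > 0.)
δ = d·√(n/2) ⇒ d = δ/√(n/2) = 2.486/√(65/2) = 0.4362.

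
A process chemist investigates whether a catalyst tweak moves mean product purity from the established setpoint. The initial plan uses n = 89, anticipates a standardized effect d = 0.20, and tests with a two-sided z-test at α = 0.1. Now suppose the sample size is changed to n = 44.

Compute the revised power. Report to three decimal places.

With n = 44: δ = d·√n = 0.20 × √44 = 1.3266. Critical value z_{0.05} = 1.645.
Revised power = Φ(δ − 1.645) + Φ(−δ − 1.645) = Φ(-0.318) + Φ(-2.972) = 0.3752 + 0.0015 = 0.3766.

Power ≈ 0.377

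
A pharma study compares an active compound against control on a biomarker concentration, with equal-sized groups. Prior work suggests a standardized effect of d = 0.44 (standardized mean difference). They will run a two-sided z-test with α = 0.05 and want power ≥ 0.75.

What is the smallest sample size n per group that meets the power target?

Set Φ(δ − 1.960) = 0.75; then δ − 1.960 = Φ⁻¹(0.75) = 0.674, giving δ = 2.634.
(For δ > 0 the lower-tail rejection region contributes negligibly to power, so the one-term inversion is standard.)
δ = d·√(n/2) ⇒ n = 2(δ/d)² = 2 × (2.634 / 0.44)² = 71.70.
Round up to the next whole unit.

n = 72 per group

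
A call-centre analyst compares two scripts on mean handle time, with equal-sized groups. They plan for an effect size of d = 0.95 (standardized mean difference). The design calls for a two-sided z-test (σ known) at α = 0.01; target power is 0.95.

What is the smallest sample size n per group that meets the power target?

For power 0.95 need Φ(δ − z_{0.005}) = 0.95, so δ = z_{0.005} + z_{0.05} = 2.576 + 1.645 = 4.221.
(For δ > 0 the lower-tail rejection region contributes negligibly to power, so the one-term inversion is standard.)
δ = d·√(n/2) ⇒ n = 2(δ/d)² = 2 × (4.221 / 0.95)² = 39.48.
Round up to the next whole unit.

n = 40 per group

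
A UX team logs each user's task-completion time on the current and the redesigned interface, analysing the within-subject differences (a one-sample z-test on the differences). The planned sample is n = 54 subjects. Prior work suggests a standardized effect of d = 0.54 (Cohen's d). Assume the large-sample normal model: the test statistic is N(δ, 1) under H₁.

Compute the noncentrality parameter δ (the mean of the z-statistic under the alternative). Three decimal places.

The noncentrality parameter scales effect size by the design's sample-size factor: δ = d·√n = 0.54 × √54 = 3.9682

δ ≈ 3.968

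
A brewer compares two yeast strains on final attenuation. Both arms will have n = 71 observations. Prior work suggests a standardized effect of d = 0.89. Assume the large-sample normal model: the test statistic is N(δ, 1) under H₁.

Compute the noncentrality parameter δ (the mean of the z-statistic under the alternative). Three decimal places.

δ = d·√(n/2) = 0.89 × √(71/2) = 5.3028

δ ≈ 5.303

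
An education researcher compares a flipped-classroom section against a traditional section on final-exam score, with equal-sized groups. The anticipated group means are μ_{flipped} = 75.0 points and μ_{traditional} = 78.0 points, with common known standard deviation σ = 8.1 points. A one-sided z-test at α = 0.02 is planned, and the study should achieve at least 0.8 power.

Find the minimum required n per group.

Standardized effect: d = |μ_{flipped} − μ_{traditional}| / σ = |75.0 − 78.0| / 8.1 = 0.3704
Set Φ(δ − 2.054) = 0.8; then δ − 2.054 = Φ⁻¹(0.8) = 0.842, giving δ = 2.895.
δ = d·√(n/2) ⇒ n = 2(δ/d)² = 2 × (2.895 / 0.3704)² = 122.23.
Round up to the next whole unit.

n = 123 per group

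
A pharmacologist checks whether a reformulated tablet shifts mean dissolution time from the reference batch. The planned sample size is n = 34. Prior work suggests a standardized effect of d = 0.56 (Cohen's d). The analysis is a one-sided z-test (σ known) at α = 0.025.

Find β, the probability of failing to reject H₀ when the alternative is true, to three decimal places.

Noncentrality parameter: δ = d·√n = 0.56 × √34 = 3.2653
Critical value for a one-sided test at α = 0.025: z_α = 1.960.
Power = P(Z > 1.960 − δ) = Φ(1.305) = 0.9041.
Type II error: β = 1 − power = 1 − 0.9041 = 0.0959.

β ≈ 0.096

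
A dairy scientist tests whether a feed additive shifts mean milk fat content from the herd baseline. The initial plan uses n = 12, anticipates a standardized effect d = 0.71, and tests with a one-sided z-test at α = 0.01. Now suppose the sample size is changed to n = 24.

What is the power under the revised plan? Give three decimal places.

With n = 24: δ = d·√n = 0.71 × √24 = 3.4783. Critical value z_{0.01} = 2.326.
Revised power = P(Z > 2.326 − δ) = Φ(1.152) = 0.8753.

Power ≈ 0.875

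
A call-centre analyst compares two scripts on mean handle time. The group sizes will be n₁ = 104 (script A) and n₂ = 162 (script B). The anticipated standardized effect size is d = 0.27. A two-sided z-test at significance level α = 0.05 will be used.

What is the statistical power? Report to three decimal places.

Noncentrality parameter: δ = d / √(1/n₁ + 1/n₂) = 0.27 / √(1/104 + 1/162) = 2.1488
Critical value for a two-sided test at α = 0.05: z_{α/2} = 1.960.
Power = Φ(δ − 1.960) + Φ(−δ − 1.960) = Φ(0.189) + Φ(-4.109) = 0.5749 + 0.0000 = 0.5749.

Power ≈ 0.575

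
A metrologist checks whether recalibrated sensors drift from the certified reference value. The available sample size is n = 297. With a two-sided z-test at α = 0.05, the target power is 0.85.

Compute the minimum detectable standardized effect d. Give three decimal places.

d ≈ 0.174

Need Φ(δ − 1.960) = 0.85, so δ = 1.960 + 1.036 = 2.996.
(The second rejection-region term Φ(−δ − z_{α/2}) is negligible and dropped.)
δ = d·√n ⇒ d = δ/√n = 2.996/√297 = 0.1739.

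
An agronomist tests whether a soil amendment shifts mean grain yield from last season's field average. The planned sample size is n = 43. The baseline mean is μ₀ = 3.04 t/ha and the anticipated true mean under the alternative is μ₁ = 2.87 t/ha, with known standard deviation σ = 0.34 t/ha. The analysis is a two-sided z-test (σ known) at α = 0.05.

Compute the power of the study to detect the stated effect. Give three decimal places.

Power ≈ 0.906

Standardized effect: d = |μ₁ − μ₀| / σ = |2.87 − 3.04| / 0.34 = 0.5000
Noncentrality parameter: δ = d·√n = 0.5000 × √43 = 3.2787
Critical value for a two-sided test at α = 0.05: z_{α/2} = 1.960.
Power = Φ(δ − 1.960) + Φ(−δ − 1.960) = Φ(1.319) + Φ(-5.239) = 0.9064 + 0.0000 = 0.9064.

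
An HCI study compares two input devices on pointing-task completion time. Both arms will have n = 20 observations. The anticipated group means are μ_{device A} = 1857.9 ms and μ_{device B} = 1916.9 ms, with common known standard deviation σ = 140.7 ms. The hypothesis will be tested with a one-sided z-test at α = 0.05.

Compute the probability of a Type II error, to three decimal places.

β ≈ 0.625

Standardized effect: d = |μ_{device A} − μ_{device B}| / σ = |1857.9 − 1916.9| / 140.7 = 0.4193
Noncentrality parameter: δ = d·√(n/2) = 0.4193 × √(20/2) = 1.3260
Critical value for a one-sided test at α = 0.05: z_α = 1.645.
Power = Φ(δ − 1.645) = Φ(-0.319) = 0.3749.
Type II error: β = 1 − power = 1 − 0.3749 = 0.6251.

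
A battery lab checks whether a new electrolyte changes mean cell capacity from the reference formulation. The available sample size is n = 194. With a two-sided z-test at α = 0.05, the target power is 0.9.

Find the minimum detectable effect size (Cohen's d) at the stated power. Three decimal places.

Required noncentrality: δ = z_{0.025} + z_{0.10} = 1.960 + 1.282 = 3.242.
(Lower-tail contribution to power is negligible for δ > 0.)
δ = d·√n ⇒ d = δ/√n = 3.242/√194 = 0.2327.

d ≈ 0.233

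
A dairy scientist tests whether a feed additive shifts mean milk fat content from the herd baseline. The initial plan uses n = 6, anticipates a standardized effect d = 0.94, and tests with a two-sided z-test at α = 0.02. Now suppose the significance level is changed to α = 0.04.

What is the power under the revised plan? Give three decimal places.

δ = d·√n = 0.94 × √6 = 2.3025 (unchanged). New critical value: z_{0.02} = 2.054.
Revised power = Φ(δ − 2.054) + Φ(−δ − 2.054) = Φ(0.249) + Φ(-4.356) = 0.5982 + 0.0000 = 0.5982.

Power ≈ 0.598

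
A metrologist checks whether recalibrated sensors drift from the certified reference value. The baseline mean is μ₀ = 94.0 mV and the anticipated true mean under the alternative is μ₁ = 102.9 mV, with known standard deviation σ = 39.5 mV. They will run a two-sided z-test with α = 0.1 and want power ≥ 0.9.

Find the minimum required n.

Standardized effect: d = |μ₁ − μ₀| / σ = |102.9 − 94.0| / 39.5 = 0.2253
For power 0.9 need Φ(δ − z_{0.05}) = 0.9, so δ = z_{0.05} + z_{0.10} = 1.645 + 1.282 = 2.926.
(Ignoring the negligible lower-tail rejection probability gives the usual closed-form inversion.)
δ = d·√n ⇒ n = (δ/d)² = (2.926 / 0.2253)² = 168.69.
Round up to the next whole unit.

n = 169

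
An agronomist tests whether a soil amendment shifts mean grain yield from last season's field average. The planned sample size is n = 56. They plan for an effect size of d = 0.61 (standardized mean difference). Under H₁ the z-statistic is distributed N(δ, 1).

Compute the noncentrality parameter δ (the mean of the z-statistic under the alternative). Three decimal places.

δ ≈ 4.565

δ = d·√n = 0.61 × √56 = 4.5648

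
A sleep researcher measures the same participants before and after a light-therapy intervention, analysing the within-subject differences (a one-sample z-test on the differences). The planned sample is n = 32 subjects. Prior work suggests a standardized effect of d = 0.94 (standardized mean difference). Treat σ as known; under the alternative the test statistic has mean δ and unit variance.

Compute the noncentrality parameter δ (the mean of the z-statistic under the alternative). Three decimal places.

δ ≈ 5.317

δ = d·√n = 0.94 × √32 = 5.3174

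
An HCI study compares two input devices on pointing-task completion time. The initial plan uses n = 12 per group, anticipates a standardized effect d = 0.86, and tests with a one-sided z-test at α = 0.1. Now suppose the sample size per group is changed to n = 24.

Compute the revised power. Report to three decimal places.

Power ≈ 0.955

With n = 24 per group: δ = d·√(n/2) = 0.86 × √(24/2) = 2.9791. Critical value z_{0.1} = 1.282.
Revised power = P(Z > 1.282 − δ) = Φ(1.698) = 0.9552.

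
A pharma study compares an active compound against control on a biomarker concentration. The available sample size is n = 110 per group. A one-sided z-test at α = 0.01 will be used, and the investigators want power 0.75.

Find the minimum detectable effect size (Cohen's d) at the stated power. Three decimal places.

Need Φ(δ − 2.326) = 0.75, so δ = 2.326 + 0.674 = 3.001.
δ = d·√(n/2) ⇒ d = δ/√(n/2) = 3.001/√(110/2) = 0.4046.

d ≈ 0.405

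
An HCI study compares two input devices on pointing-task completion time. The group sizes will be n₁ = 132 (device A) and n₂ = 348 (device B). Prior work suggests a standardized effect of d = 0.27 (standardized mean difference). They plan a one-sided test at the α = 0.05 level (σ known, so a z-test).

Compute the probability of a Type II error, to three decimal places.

β ≈ 0.160

Noncentrality parameter: δ = d / √(1/n₁ + 1/n₂) = 0.27 / √(1/132 + 1/348) = 2.6413
Critical value for a one-sided test at α = 0.05: z_α = 1.645.
Power = Φ(δ − 1.645) = Φ(0.996) = 0.8405.
Type II error: β = 1 − power = 1 − 0.8405 = 0.1595.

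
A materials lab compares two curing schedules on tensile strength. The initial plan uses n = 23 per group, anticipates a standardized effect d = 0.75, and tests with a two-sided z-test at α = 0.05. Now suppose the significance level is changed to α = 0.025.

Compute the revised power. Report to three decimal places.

Power ≈ 0.619

δ = d·√(n/2) = 0.75 × √(23/2) = 2.5434 (unchanged). New critical value: z_{0.0125} = 2.241.
Revised power = Φ(δ − 2.241) + Φ(−δ − 2.241) = Φ(0.302) + Φ(-4.785) = 0.6187 + 0.0000 = 0.6187.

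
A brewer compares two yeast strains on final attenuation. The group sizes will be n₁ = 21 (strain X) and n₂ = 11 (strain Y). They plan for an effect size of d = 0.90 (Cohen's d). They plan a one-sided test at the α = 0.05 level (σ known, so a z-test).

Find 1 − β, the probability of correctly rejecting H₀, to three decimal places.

Noncentrality parameter: δ = d / √(1/n₁ + 1/n₂) = 0.90 / √(1/21 + 1/11) = 2.4181
Critical value for a one-sided test at α = 0.05: z_α = 1.645.
Power = P(Z > 1.645 − δ) = Φ(0.773) = 0.7803.

Power ≈ 0.780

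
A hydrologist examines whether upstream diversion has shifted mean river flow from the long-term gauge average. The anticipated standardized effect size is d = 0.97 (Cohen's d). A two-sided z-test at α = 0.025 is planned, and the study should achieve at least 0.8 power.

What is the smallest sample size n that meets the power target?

Set Φ(δ − 2.241) = 0.8; then δ − 2.241 = Φ⁻¹(0.8) = 0.842, giving δ = 3.083.
(Ignoring the negligible lower-tail rejection probability gives the usual closed-form inversion.)
δ = d·√n ⇒ n = (δ/d)² = (3.083 / 0.97)² = 10.10.
Rounding up, n = 11.

n = 11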